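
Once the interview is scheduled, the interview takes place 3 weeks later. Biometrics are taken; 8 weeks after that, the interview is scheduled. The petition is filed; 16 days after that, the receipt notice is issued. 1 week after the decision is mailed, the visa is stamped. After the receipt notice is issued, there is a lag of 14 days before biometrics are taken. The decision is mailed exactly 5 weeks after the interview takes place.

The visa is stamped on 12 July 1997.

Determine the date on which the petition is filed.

The visa is stamped: Jul 12, 1997.
The decision is mailed: Jul 12, 1997 − 1 week = Jul 5, 1997.
The interview takes place: Jul 5, 1997 − 5 weeks = May 31, 1997.
The interview is scheduled: May 31, 1997 − 3 weeks = May 10, 1997.
Biometrics are taken: May 10, 1997 − 8 weeks = Mar 15, 1997.
The receipt notice is issued: Mar 15, 1997 − 14 days = Mar 1, 1997.
The petition is filed: Mar 1, 1997 − 16 days = Feb 13, 1997.

13 February 1997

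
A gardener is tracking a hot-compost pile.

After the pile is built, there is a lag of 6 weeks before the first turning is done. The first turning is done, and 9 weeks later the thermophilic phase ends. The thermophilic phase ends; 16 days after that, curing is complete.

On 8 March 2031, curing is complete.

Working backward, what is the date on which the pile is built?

Curing is complete: Mar 8, 2031.
The thermophilic phase ends: Mar 8, 2031 − 16 days = Feb 20, 2031.
The first turning is done: Feb 20, 2031 − 9 weeks = Dec 19, 2030.
The pile is built: Dec 19, 2030 − 6 weeks = Nov 7, 2030.

7 November 2030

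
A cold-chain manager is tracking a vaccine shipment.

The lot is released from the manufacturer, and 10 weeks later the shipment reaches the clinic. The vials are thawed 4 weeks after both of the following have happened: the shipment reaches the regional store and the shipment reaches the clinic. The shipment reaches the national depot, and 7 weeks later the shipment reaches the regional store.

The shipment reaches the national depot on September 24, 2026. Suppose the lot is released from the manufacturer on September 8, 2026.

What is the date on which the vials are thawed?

The shipment reaches the national depot: Sep 24, 2026.
The shipment reaches the regional store: Sep 24, 2026 + 7 weeks = Nov 12, 2026.
The lot is released from the manufacturer: Sep 8, 2026.
The shipment reaches the clinic: Sep 8, 2026 + 10 weeks = Nov 17, 2026.
Both prerequisites met — the shipment reaches the regional store (Nov 12, 2026), the shipment reaches the clinic (Nov 17, 2026); the later is Nov 17, 2026.
The vials are thawed: Nov 17, 2026 + 4 weeks = Dec 15, 2026.

December 15, 2026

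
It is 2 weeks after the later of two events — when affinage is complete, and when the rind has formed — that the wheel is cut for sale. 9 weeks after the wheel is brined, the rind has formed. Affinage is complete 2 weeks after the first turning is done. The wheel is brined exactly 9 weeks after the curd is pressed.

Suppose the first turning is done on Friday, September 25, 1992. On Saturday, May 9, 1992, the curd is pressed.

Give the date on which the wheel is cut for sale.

The first turning is done: Sep 25, 1992.
Affinage is complete: Sep 25, 1992 + 2 weeks = Oct 9, 1992.
The curd is pressed: May 9, 1992.
The wheel is brined: May 9, 1992 + 9 weeks = Jul 11, 1992.
The rind has formed: Jul 11, 1992 + 9 weeks = Sep 12, 1992.
Both prerequisites met — affinage is complete (Oct 9, 1992), the rind has formed (Sep 12, 1992); the later is Oct 9, 1992.
The wheel is cut for sale: Oct 9, 1992 + 2 weeks = Oct 23, 1992.

Friday, October 23, 1992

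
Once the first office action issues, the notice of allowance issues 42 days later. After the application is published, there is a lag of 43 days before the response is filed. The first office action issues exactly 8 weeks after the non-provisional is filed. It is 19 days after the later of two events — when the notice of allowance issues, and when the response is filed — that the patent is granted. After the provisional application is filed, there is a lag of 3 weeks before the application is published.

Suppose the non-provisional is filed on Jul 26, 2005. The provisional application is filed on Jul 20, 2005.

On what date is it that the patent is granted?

The non-provisional is filed: Jul 26, 2005.
The first office action issues: Jul 26, 2005 + 8 weeks = Sep 20, 2005.
The notice of allowance issues: Sep 20, 2005 + 42 days = Nov 1, 2005.
The provisional application is filed: Jul 20, 2005.
The application is published: Jul 20, 2005 + 3 weeks = Aug 10, 2005.
The response is filed: Aug 10, 2005 + 43 days = Sep 22, 2005.
Both prerequisites met — the notice of allowance issues (Nov 1, 2005), the response is filed (Sep 22, 2005); the later is Nov 1, 2005.
The patent is granted: Nov 1, 2005 + 19 days = Nov 20, 2005.

Nov 20, 2005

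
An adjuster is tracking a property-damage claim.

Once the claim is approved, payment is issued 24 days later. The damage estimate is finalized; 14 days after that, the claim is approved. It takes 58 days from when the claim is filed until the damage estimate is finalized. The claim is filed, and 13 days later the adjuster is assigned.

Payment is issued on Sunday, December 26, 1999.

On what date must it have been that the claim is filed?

Payment is issued: Dec 26, 1999.
The claim is approved: Dec 26, 1999 − 24 days = Dec 2, 1999.
The damage estimate is finalized: Dec 2, 1999 − 14 days = Nov 18, 1999.
The claim is filed: Nov 18, 1999 − 58 days = Sep 21, 1999.

Tuesday, September 21, 1999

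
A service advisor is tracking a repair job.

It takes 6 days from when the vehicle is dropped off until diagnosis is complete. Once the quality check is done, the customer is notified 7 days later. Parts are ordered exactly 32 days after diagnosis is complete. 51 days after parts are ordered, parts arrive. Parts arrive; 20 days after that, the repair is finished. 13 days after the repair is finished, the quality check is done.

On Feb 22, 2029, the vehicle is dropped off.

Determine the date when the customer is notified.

The vehicle is dropped off: Feb 22, 2029.
Diagnosis is complete: Feb 22, 2029 + 6 days = Feb 28, 2029.
Parts are ordered: Feb 28, 2029 + 32 days = Apr 1, 2029.
Parts arrive: Apr 1, 2029 + 51 days = May 22, 2029.
The repair is finished: May 22, 2029 + 20 days = Jun 11, 2029.
The quality check is done: Jun 11, 2029 + 13 days = Jun 24, 2029.
The customer is notified: Jun 24, 2029 + 7 days = Jul 1, 2029.

Jul 1, 2029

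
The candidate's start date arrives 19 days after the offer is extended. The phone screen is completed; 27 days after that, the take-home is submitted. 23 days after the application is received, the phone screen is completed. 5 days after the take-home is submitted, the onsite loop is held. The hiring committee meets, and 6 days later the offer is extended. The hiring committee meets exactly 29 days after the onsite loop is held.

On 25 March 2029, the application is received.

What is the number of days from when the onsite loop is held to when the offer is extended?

Causal path: the onsite loop is held → the hiring committee meets → the offer is extended.
Total delay along the path: 29 + 6 = 35 days.

35 days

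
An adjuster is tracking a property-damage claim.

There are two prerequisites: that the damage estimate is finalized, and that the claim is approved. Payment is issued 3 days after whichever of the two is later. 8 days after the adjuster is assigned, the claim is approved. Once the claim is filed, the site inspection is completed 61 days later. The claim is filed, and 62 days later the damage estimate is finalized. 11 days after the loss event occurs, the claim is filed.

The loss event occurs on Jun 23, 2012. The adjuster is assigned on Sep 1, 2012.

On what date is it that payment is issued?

The loss event occurs: Jun 23, 2012.
The claim is filed: Jun 23, 2012 + 11 days = Jul 4, 2012.
The damage estimate is finalized: Jul 4, 2012 + 62 days = Sep 4, 2012.
The adjuster is assigned: Sep 1, 2012.
The claim is approved: Sep 1, 2012 + 8 days = Sep 9, 2012.
Both prerequisites met — the damage estimate is finalized (Sep 4, 2012), the claim is approved (Sep 9, 2012); the later is Sep 9, 2012.
Payment is issued: Sep 9, 2012 + 3 days = Sep 12, 2012.

Sep 12, 2012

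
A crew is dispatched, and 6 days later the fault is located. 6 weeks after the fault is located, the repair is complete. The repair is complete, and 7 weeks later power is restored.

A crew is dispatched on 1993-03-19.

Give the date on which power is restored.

A crew is dispatched: Mar 19, 1993.
The fault is located: Mar 19, 1993 + 6 days = Mar 25, 1993.
The repair is complete: Mar 25, 1993 + 6 weeks = May 6, 1993.
Power is restored: May 6, 1993 + 7 weeks = Jun 24, 1993.

1993-06-24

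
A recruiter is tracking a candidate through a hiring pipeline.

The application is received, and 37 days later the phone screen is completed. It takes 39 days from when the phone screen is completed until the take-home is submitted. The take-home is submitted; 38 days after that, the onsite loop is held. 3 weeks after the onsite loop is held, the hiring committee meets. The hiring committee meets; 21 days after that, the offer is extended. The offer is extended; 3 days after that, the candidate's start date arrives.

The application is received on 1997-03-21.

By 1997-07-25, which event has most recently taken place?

The onsite loop is held

The application is received: Mar 21, 1997.
The phone screen is completed: Mar 21, 1997 + 37 days = Apr 27, 1997.
The take-home is submitted: Apr 27, 1997 + 39 days = Jun 5, 1997.
The onsite loop is held: Jun 5, 1997 + 38 days = Jul 13, 1997.
The hiring committee meets: Jul 13, 1997 + 3 weeks = Aug 3, 1997.
The offer is extended: Aug 3, 1997 + 21 days = Aug 24, 1997.
The candidate's start date arrives: Aug 24, 1997 + 3 days = Aug 27, 1997.
Jul 25, 1997 falls between when the onsite loop is held (Jul 13, 1997) and when the hiring committee meets (Aug 3, 1997).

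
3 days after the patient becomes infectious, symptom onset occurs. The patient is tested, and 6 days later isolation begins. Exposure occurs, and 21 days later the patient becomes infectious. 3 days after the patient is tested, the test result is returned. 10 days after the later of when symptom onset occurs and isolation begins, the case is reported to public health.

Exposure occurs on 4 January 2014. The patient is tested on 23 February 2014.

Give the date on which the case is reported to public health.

11 March 2014

Exposure occurs: Jan 4, 2014.
The patient becomes infectious: Jan 4, 2014 + 21 days = Jan 25, 2014.
Symptom onset occurs: Jan 25, 2014 + 3 days = Jan 28, 2014.
The patient is tested: Feb 23, 2014.
Isolation begins: Feb 23, 2014 + 6 days = Mar 1, 2014.
Both prerequisites met — symptom onset occurs (Jan 28, 2014), isolation begins (Mar 1, 2014); the later is Mar 1, 2014.
The case is reported to public health: Mar 1, 2014 + 10 days = Mar 11, 2014.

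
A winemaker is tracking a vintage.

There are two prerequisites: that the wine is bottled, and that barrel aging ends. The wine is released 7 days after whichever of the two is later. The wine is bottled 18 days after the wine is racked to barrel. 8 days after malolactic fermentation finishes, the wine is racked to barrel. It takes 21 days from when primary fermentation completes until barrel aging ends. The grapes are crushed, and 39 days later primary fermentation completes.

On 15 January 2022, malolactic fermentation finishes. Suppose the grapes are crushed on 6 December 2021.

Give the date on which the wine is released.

17 February 2022

Malolactic fermentation finishes: Jan 15, 2022.
The wine is racked to barrel: Jan 15, 2022 + 8 days = Jan 23, 2022.
The wine is bottled: Jan 23, 2022 + 18 days = Feb 10, 2022.
The grapes are crushed: Dec 6, 2021.
Primary fermentation completes: Dec 6, 2021 + 39 days = Jan 14, 2022.
Barrel aging ends: Jan 14, 2022 + 21 days = Feb 4, 2022.
Both prerequisites met — the wine is bottled (Feb 10, 2022), barrel aging ends (Feb 4, 2022); the later is Feb 10, 2022.
The wine is released: Feb 10, 2022 + 7 days = Feb 17, 2022.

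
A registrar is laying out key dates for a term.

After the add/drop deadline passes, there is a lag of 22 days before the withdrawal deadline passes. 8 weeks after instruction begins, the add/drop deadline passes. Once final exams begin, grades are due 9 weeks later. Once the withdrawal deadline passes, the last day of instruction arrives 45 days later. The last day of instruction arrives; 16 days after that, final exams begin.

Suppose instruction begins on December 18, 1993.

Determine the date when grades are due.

Instruction begins: Dec 18, 1993.
The add/drop deadline passes: Dec 18, 1993 + 8 weeks = Feb 12, 1994.
The withdrawal deadline passes: Feb 12, 1994 + 22 days = Mar 6, 1994.
The last day of instruction arrives: Mar 6, 1994 + 45 days = Apr 20, 1994.
Final exams begin: Apr 20, 1994 + 16 days = May 6, 1994.
Grades are due: May 6, 1994 + 9 weeks = Jul 8, 1994.

July 8, 1994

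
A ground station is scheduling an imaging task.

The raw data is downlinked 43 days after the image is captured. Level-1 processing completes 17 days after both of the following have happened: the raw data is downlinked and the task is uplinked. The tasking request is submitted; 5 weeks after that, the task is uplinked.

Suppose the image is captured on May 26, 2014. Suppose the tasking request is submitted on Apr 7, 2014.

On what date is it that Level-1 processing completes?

The image is captured: May 26, 2014.
The raw data is downlinked: May 26, 2014 + 43 days = Jul 8, 2014.
The tasking request is submitted: Apr 7, 2014.
The task is uplinked: Apr 7, 2014 + 5 weeks = May 12, 2014.
Both prerequisites met — the raw data is downlinked (Jul 8, 2014), the task is uplinked (May 12, 2014); the later is Jul 8, 2014.
Level-1 processing completes: Jul 8, 2014 + 17 days = Jul 25, 2014.

Jul 25, 2014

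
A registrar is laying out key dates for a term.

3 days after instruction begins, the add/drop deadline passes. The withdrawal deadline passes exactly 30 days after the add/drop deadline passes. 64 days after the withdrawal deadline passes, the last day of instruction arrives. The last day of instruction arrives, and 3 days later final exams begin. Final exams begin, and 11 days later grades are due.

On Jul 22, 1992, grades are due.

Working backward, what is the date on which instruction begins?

Apr 2, 1992

Grades are due: Jul 22, 1992.
Final exams begin: Jul 22, 1992 − 11 days = Jul 11, 1992.
The last day of instruction arrives: Jul 11, 1992 − 3 days = Jul 8, 1992.
The withdrawal deadline passes: Jul 8, 1992 − 64 days = May 5, 1992.
The add/drop deadline passes: May 5, 1992 − 30 days = Apr 5, 1992.
Instruction begins: Apr 5, 1992 − 3 days = Apr 2, 1992.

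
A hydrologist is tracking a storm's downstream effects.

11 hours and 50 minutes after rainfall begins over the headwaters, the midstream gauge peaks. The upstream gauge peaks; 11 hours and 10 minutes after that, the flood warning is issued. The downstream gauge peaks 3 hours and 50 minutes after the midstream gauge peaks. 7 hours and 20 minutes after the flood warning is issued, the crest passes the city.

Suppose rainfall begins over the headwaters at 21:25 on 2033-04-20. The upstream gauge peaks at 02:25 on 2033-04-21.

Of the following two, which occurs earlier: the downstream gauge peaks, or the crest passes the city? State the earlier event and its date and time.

The downstream gauge peaks — 13:05 on 2033-04-21

Rainfall begins over the headwaters: 21:25 Apr 20, 2033.
The midstream gauge peaks: 21:25 Apr 20, 2033 + 11h50m = 09:15 Apr 21, 2033.
The downstream gauge peaks: 09:15 Apr 21, 2033 + 3h50m = 13:05 Apr 21, 2033.
The upstream gauge peaks: 02:25 Apr 21, 2033.
The flood warning is issued: 02:25 Apr 21, 2033 + 11h10m = 13:35 Apr 21, 2033.
The crest passes the city: 13:35 Apr 21, 2033 + 7h20m = 20:55 Apr 21, 2033.
Comparing: the downstream gauge peaks at 13:05 Apr 21, 2033 vs the crest passes the city at 20:55 Apr 21, 2033. Earlier: the downstream gauge peaks.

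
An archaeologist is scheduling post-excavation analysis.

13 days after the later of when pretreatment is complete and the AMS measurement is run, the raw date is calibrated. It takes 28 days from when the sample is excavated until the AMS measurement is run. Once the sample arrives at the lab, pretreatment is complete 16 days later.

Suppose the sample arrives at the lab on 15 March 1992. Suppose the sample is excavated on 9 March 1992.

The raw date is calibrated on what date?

The sample arrives at the lab: Mar 15, 1992.
Pretreatment is complete: Mar 15, 1992 + 16 days = Mar 31, 1992.
The sample is excavated: Mar 9, 1992.
The AMS measurement is run: Mar 9, 1992 + 28 days = Apr 6, 1992.
Both prerequisites met — pretreatment is complete (Mar 31, 1992), the AMS measurement is run (Apr 6, 1992); the later is Apr 6, 1992.
The raw date is calibrated: Apr 6, 1992 + 13 days = Apr 19, 1992.

19 April 1992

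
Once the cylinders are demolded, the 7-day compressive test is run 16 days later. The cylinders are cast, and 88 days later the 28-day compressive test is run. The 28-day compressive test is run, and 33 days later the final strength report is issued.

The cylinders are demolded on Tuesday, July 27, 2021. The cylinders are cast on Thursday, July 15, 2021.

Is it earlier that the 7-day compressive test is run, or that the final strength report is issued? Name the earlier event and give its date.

The cylinders are demolded: Jul 27, 2021.
The 7-day compressive test is run: Jul 27, 2021 + 16 days = Aug 12, 2021.
The cylinders are cast: Jul 15, 2021.
The 28-day compressive test is run: Jul 15, 2021 + 88 days = Oct 11, 2021.
The final strength report is issued: Oct 11, 2021 + 33 days = Nov 13, 2021.
Comparing: the 7-day compressive test is run on Aug 12, 2021 vs the final strength report is issued on Nov 13, 2021. Earlier: the 7-day compressive test is run.

The 7-day compressive test is run — Thursday, August 12, 2021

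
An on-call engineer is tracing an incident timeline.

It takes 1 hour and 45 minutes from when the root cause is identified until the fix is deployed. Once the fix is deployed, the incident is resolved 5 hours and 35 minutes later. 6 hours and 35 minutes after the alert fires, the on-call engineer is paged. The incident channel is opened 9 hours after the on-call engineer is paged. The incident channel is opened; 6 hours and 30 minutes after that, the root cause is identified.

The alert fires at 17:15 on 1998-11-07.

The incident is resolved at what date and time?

The alert fires: 17:15 Nov 7, 1998.
The on-call engineer is paged: 17:15 Nov 7, 1998 + 6h35m = 23:50 Nov 7, 1998.
The incident channel is opened: 23:50 Nov 7, 1998 + 9h = 08:50 Nov 8, 1998.
The root cause is identified: 08:50 Nov 8, 1998 + 6h30m = 15:20 Nov 8, 1998.
The fix is deployed: 15:20 Nov 8, 1998 + 1h45m = 17:05 Nov 8, 1998.
The incident is resolved: 17:05 Nov 8, 1998 + 5h35m = 22:40 Nov 8, 1998.

22:40 on 1998-11-08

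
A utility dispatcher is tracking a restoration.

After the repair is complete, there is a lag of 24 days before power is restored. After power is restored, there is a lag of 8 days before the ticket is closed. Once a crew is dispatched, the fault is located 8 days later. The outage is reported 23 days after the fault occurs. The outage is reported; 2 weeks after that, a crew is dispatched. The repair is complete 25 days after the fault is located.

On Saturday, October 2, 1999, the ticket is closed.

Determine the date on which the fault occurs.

The ticket is closed: Oct 2, 1999.
Power is restored: Oct 2, 1999 − 8 days = Sep 24, 1999.
The repair is complete: Sep 24, 1999 − 24 days = Aug 31, 1999.
The fault is located: Aug 31, 1999 − 25 days = Aug 6, 1999.
A crew is dispatched: Aug 6, 1999 − 8 days = Jul 29, 1999.
The outage is reported: Jul 29, 1999 − 2 weeks = Jul 15, 1999.
The fault occurs: Jul 15, 1999 − 23 days = Jun 22, 1999.

Tuesday, June 22, 1999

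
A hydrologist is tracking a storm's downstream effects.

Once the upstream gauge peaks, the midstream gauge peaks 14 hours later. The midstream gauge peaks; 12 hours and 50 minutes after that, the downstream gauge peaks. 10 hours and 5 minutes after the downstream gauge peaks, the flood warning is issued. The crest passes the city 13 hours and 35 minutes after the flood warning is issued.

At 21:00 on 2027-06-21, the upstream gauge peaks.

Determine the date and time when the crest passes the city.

The upstream gauge peaks: 21:00 Jun 21, 2027.
The midstream gauge peaks: 21:00 Jun 21, 2027 + 14h = 11:00 Jun 22, 2027.
The downstream gauge peaks: 11:00 Jun 22, 2027 + 12h50m = 23:50 Jun 22, 2027.
The flood warning is issued: 23:50 Jun 22, 2027 + 10h05m = 09:55 Jun 23, 2027.
The crest passes the city: 09:55 Jun 23, 2027 + 13h35m = 23:30 Jun 23, 2027.

23:30 on 2027-06-23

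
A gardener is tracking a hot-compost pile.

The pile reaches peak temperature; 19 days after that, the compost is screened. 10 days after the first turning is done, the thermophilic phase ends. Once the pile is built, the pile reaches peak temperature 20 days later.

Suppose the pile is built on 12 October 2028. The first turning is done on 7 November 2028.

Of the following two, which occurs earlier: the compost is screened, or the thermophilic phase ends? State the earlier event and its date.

The thermophilic phase ends — 17 November 2028

The pile is built: Oct 12, 2028.
The pile reaches peak temperature: Oct 12, 2028 + 20 days = Nov 1, 2028.
The compost is screened: Nov 1, 2028 + 19 days = Nov 20, 2028.
The first turning is done: Nov 7, 2028.
The thermophilic phase ends: Nov 7, 2028 + 10 days = Nov 17, 2028.
Comparing: the compost is screened on Nov 20, 2028 vs the thermophilic phase ends on Nov 17, 2028. Earlier: the thermophilic phase ends.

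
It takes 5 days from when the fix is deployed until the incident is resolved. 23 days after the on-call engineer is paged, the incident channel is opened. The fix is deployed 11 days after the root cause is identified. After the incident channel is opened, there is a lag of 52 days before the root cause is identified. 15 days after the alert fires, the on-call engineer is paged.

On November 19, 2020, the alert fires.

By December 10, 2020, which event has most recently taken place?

The on-call engineer is paged

The alert fires: Nov 19, 2020.
The on-call engineer is paged: Nov 19, 2020 + 15 days = Dec 4, 2020.
The incident channel is opened: Dec 4, 2020 + 23 days = Dec 27, 2020.
The root cause is identified: Dec 27, 2020 + 52 days = Feb 17, 2021.
The fix is deployed: Feb 17, 2021 + 11 days = Feb 28, 2021.
The incident is resolved: Feb 28, 2021 + 5 days = Mar 5, 2021.
Dec 10, 2020 falls between when the on-call engineer is paged (Dec 4, 2020) and when the incident channel is opened (Dec 27, 2020).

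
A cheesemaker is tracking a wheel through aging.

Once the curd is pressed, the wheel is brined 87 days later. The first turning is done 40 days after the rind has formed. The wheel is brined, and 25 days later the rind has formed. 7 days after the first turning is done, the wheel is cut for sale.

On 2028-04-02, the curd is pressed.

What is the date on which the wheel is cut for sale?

The curd is pressed: Apr 2, 2028.
The wheel is brined: Apr 2, 2028 + 87 days = Jun 28, 2028.
The rind has formed: Jun 28, 2028 + 25 days = Jul 23, 2028.
The first turning is done: Jul 23, 2028 + 40 days = Sep 1, 2028.
The wheel is cut for sale: Sep 1, 2028 + 7 days = Sep 8, 2028.

2028-09-08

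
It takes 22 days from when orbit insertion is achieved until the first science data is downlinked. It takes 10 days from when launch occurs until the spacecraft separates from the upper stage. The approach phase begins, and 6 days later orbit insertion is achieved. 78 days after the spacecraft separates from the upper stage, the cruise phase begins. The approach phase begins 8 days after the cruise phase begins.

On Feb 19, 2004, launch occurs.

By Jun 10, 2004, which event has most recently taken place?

Orbit insertion is achieved

Launch occurs: Feb 19, 2004.
The spacecraft separates from the upper stage: Feb 19, 2004 + 10 days = Feb 29, 2004.
The cruise phase begins: Feb 29, 2004 + 78 days = May 17, 2004.
The approach phase begins: May 17, 2004 + 8 days = May 25, 2004.
Orbit insertion is achieved: May 25, 2004 + 6 days = May 31, 2004.
The first science data is downlinked: May 31, 2004 + 22 days = Jun 22, 2004.
Jun 10, 2004 falls between when orbit insertion is achieved (May 31, 2004) and when the first science data is downlinked (Jun 22, 2004).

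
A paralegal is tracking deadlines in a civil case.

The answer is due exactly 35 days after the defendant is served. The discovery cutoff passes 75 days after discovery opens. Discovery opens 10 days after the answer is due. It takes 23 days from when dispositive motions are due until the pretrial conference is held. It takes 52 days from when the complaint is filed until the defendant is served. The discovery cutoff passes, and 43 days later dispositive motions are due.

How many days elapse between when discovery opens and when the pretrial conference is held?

141 days

Causal path: discovery opens → the discovery cutoff passes → dispositive motions are due → the pretrial conference is held.
Total delay along the path: 75 + 43 + 23 = 141 days.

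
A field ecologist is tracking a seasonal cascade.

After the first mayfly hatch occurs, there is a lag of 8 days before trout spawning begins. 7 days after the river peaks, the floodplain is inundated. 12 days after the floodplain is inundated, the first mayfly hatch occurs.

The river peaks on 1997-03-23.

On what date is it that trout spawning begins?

The river peaks: Mar 23, 1997.
The floodplain is inundated: Mar 23, 1997 + 7 days = Mar 30, 1997.
The first mayfly hatch occurs: Mar 30, 1997 + 12 days = Apr 11, 1997.
Trout spawning begins: Apr 11, 1997 + 8 days = Apr 19, 1997.

1997-04-19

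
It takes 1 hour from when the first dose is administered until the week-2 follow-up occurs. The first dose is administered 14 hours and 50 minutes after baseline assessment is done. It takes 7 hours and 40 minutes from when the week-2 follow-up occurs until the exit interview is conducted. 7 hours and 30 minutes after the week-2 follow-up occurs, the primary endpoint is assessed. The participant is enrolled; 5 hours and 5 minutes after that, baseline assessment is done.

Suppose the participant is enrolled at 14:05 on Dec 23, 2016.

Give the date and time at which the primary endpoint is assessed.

18:30 on Dec 24, 2016

The participant is enrolled: 14:05 Dec 23, 2016.
Baseline assessment is done: 14:05 Dec 23, 2016 + 5h05m = 19:10 Dec 23, 2016.
The first dose is administered: 19:10 Dec 23, 2016 + 14h50m = 10:00 Dec 24, 2016.
The week-2 follow-up occurs: 10:00 Dec 24, 2016 + 1h = 11:00 Dec 24, 2016.
The primary endpoint is assessed: 11:00 Dec 24, 2016 + 7h30m = 18:30 Dec 24, 2016.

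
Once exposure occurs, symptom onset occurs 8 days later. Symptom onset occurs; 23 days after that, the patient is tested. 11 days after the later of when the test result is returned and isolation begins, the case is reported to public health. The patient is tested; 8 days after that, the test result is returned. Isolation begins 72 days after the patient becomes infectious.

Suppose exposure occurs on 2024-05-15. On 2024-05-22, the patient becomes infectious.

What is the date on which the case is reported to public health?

2024-08-13

Exposure occurs: May 15, 2024.
Symptom onset occurs: May 15, 2024 + 8 days = May 23, 2024.
The patient is tested: May 23, 2024 + 23 days = Jun 15, 2024.
The test result is returned: Jun 15, 2024 + 8 days = Jun 23, 2024.
The patient becomes infectious: May 22, 2024.
Isolation begins: May 22, 2024 + 72 days = Aug 2, 2024.
Both prerequisites met — the test result is returned (Jun 23, 2024), isolation begins (Aug 2, 2024); the later is Aug 2, 2024.
The case is reported to public health: Aug 2, 2024 + 11 days = Aug 13, 2024.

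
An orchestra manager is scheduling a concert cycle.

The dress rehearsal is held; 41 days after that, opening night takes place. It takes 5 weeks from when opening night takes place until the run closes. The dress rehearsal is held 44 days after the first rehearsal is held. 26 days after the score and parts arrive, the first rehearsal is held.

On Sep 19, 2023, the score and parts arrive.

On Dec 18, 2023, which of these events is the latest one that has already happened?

The score and parts arrive: Sep 19, 2023.
The first rehearsal is held: Sep 19, 2023 + 26 days = Oct 15, 2023.
The dress rehearsal is held: Oct 15, 2023 + 44 days = Nov 28, 2023.
Opening night takes place: Nov 28, 2023 + 41 days = Jan 8, 2024.
The run closes: Jan 8, 2024 + 5 weeks = Feb 12, 2024.
Dec 18, 2023 falls between when the dress rehearsal is held (Nov 28, 2023) and when opening night takes place (Jan 8, 2024).

The dress rehearsal is held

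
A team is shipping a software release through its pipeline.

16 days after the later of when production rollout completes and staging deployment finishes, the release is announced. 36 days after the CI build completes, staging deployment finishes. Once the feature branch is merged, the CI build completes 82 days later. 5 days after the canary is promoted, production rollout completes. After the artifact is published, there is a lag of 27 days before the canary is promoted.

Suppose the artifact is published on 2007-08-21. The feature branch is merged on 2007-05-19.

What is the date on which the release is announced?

The artifact is published: Aug 21, 2007.
The canary is promoted: Aug 21, 2007 + 27 days = Sep 17, 2007.
Production rollout completes: Sep 17, 2007 + 5 days = Sep 22, 2007.
The feature branch is merged: May 19, 2007.
The CI build completes: May 19, 2007 + 82 days = Aug 9, 2007.
Staging deployment finishes: Aug 9, 2007 + 36 days = Sep 14, 2007.
Both prerequisites met — production rollout completes (Sep 22, 2007), staging deployment finishes (Sep 14, 2007); the later is Sep 22, 2007.
The release is announced: Sep 22, 2007 + 16 days = Oct 8, 2007.

2007-10-08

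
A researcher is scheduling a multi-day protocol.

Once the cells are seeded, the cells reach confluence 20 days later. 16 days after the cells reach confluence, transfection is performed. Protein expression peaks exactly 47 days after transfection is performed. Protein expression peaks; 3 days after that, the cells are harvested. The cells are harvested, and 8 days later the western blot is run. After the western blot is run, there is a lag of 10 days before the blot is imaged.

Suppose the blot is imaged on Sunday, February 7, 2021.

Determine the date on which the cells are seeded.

Monday, October 26, 2020

The blot is imaged: Feb 7, 2021.
The western blot is run: Feb 7, 2021 − 10 days = Jan 28, 2021.
The cells are harvested: Jan 28, 2021 − 8 days = Jan 20, 2021.
Protein expression peaks: Jan 20, 2021 − 3 days = Jan 17, 2021.
Transfection is performed: Jan 17, 2021 − 47 days = Dec 1, 2020.
The cells reach confluence: Dec 1, 2020 − 16 days = Nov 15, 2020.
The cells are seeded: Nov 15, 2020 − 20 days = Oct 26, 2020.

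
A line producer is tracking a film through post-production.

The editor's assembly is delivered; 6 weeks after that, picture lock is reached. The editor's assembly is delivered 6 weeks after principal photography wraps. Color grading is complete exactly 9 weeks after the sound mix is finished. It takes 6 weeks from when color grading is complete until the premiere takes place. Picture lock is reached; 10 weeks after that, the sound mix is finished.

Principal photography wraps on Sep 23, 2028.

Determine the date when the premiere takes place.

Jun 9, 2029

Principal photography wraps: Sep 23, 2028.
The editor's assembly is delivered: Sep 23, 2028 + 6 weeks = Nov 4, 2028.
Picture lock is reached: Nov 4, 2028 + 6 weeks = Dec 16, 2028.
The sound mix is finished: Dec 16, 2028 + 10 weeks = Feb 24, 2029.
Color grading is complete: Feb 24, 2029 + 9 weeks = Apr 28, 2029.
The premiere takes place: Apr 28, 2029 + 6 weeks = Jun 9, 2029.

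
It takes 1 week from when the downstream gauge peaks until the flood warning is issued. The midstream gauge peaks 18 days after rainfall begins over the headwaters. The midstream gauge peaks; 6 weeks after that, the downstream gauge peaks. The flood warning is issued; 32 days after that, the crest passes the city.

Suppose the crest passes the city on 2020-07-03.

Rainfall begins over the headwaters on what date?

The crest passes the city: Jul 3, 2020.
The flood warning is issued: Jul 3, 2020 − 32 days = Jun 1, 2020.
The downstream gauge peaks: Jun 1, 2020 − 1 week = May 25, 2020.
The midstream gauge peaks: May 25, 2020 − 6 weeks = Apr 13, 2020.
Rainfall begins over the headwaters: Apr 13, 2020 − 18 days = Mar 26, 2020.

2020-03-26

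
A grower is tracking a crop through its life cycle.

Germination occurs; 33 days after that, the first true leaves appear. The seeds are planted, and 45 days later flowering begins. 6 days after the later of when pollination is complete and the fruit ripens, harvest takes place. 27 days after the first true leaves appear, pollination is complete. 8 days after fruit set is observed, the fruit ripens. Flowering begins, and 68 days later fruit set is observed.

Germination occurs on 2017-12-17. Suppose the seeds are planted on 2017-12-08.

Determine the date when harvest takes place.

2018-04-14

Germination occurs: Dec 17, 2017.
The first true leaves appear: Dec 17, 2017 + 33 days = Jan 19, 2018.
Pollination is complete: Jan 19, 2018 + 27 days = Feb 15, 2018.
The seeds are planted: Dec 8, 2017.
Flowering begins: Dec 8, 2017 + 45 days = Jan 22, 2018.
Fruit set is observed: Jan 22, 2018 + 68 days = Mar 31, 2018.
The fruit ripens: Mar 31, 2018 + 8 days = Apr 8, 2018.
Both prerequisites met — pollination is complete (Feb 15, 2018), the fruit ripens (Apr 8, 2018); the later is Apr 8, 2018.
Harvest takes place: Apr 8, 2018 + 6 days = Apr 14, 2018.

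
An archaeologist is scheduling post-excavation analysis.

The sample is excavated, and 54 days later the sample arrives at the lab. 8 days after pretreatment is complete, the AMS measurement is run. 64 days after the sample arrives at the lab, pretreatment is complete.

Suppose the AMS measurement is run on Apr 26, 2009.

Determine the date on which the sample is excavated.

Dec 21, 2008

The AMS measurement is run: Apr 26, 2009.
Pretreatment is complete: Apr 26, 2009 − 8 days = Apr 18, 2009.
The sample arrives at the lab: Apr 18, 2009 − 64 days = Feb 13, 2009.
The sample is excavated: Feb 13, 2009 − 54 days = Dec 21, 2008.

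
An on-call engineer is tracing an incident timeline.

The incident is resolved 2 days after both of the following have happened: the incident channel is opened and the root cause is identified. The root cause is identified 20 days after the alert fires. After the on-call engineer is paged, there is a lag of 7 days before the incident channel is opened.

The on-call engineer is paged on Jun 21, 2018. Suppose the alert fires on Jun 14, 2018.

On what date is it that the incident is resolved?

The on-call engineer is paged: Jun 21, 2018.
The incident channel is opened: Jun 21, 2018 + 7 days = Jun 28, 2018.
The alert fires: Jun 14, 2018.
The root cause is identified: Jun 14, 2018 + 20 days = Jul 4, 2018.
Both prerequisites met — the incident channel is opened (Jun 28, 2018), the root cause is identified (Jul 4, 2018); the later is Jul 4, 2018.
The incident is resolved: Jul 4, 2018 + 2 days = Jul 6, 2018.

Jul 6, 2018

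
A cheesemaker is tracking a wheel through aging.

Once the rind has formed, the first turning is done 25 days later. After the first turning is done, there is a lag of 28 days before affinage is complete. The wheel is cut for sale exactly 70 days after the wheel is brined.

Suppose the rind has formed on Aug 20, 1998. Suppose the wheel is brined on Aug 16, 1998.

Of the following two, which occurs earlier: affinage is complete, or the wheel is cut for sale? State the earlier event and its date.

The rind has formed: Aug 20, 1998.
The first turning is done: Aug 20, 1998 + 25 days = Sep 14, 1998.
Affinage is complete: Sep 14, 1998 + 28 days = Oct 12, 1998.
The wheel is brined: Aug 16, 1998.
The wheel is cut for sale: Aug 16, 1998 + 70 days = Oct 25, 1998.
Comparing: affinage is complete on Oct 12, 1998 vs the wheel is cut for sale on Oct 25, 1998. Earlier: affinage is complete.

Affinage is complete — Oct 12, 1998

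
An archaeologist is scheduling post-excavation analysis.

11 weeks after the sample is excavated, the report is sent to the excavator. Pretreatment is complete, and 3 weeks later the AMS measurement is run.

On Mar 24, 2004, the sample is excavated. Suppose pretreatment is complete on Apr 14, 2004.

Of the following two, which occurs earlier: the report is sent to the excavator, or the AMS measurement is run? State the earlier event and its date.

The sample is excavated: Mar 24, 2004.
The report is sent to the excavator: Mar 24, 2004 + 11 weeks = Jun 9, 2004.
Pretreatment is complete: Apr 14, 2004.
The AMS measurement is run: Apr 14, 2004 + 3 weeks = May 5, 2004.
Comparing: the report is sent to the excavator on Jun 9, 2004 vs the AMS measurement is run on May 5, 2004. Earlier: the AMS measurement is run.

The AMS measurement is run — May 5, 2004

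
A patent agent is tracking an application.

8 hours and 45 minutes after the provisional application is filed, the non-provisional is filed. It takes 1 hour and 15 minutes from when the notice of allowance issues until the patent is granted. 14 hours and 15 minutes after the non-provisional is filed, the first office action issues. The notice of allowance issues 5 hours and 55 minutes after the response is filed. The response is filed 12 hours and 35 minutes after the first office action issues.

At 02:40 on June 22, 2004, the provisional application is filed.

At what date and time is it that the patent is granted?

21:25 on June 23, 2004

The provisional application is filed: 02:40 Jun 22, 2004.
The non-provisional is filed: 02:40 Jun 22, 2004 + 8h45m = 11:25 Jun 22, 2004.
The first office action issues: 11:25 Jun 22, 2004 + 14h15m = 01:40 Jun 23, 2004.
The response is filed: 01:40 Jun 23, 2004 + 12h35m = 14:15 Jun 23, 2004.
The notice of allowance issues: 14:15 Jun 23, 2004 + 5h55m = 20:10 Jun 23, 2004.
The patent is granted: 20:10 Jun 23, 2004 + 1h15m = 21:25 Jun 23, 2004.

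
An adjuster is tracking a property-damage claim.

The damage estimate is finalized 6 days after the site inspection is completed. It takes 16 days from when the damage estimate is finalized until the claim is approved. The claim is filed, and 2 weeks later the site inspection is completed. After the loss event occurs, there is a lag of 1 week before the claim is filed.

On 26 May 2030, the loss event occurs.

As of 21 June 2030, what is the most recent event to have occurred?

The site inspection is completed

The loss event occurs: May 26, 2030.
The claim is filed: May 26, 2030 + 1 week = Jun 2, 2030.
The site inspection is completed: Jun 2, 2030 + 2 weeks = Jun 16, 2030.
The damage estimate is finalized: Jun 16, 2030 + 6 days = Jun 22, 2030.
The claim is approved: Jun 22, 2030 + 16 days = Jul 8, 2030.
Jun 21, 2030 falls between when the site inspection is completed (Jun 16, 2030) and when the damage estimate is finalized (Jun 22, 2030).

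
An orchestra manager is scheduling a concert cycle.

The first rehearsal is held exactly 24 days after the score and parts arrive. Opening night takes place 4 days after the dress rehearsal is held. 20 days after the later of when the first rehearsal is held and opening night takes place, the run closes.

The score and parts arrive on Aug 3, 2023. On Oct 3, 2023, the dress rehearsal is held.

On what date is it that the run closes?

Oct 27, 2023

The score and parts arrive: Aug 3, 2023.
The first rehearsal is held: Aug 3, 2023 + 24 days = Aug 27, 2023.
The dress rehearsal is held: Oct 3, 2023.
Opening night takes place: Oct 3, 2023 + 4 days = Oct 7, 2023.
Both prerequisites met — the first rehearsal is held (Aug 27, 2023), opening night takes place (Oct 7, 2023); the later is Oct 7, 2023.
The run closes: Oct 7, 2023 + 20 days = Oct 27, 2023.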